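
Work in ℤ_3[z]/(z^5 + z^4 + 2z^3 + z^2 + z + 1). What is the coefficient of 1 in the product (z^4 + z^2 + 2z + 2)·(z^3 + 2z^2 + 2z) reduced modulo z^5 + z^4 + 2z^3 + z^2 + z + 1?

Multiply in ℤ_3[z]: (z^4 + z^2 + 2z + 2)·(z^3 + 2z^2 + 2z) = z^7 + 2z^6 + z^4 + 2z^3 + 2z^2 + z.
Reduce using z^5 ≡ 2z^4 + z^3 + 2z^2 + 2z + 2 (mod z^5 + z^4 + 2z^3 + z^2 + z + 1).
Reduced: z^4.

0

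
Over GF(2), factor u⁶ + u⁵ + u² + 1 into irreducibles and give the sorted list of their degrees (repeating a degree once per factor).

Write f(u) = u⁶ + u⁵ + u² + 1.
Roots in GF(2): f(0) = 1; f(1) = 0 → root.
Linear factors from roots: (u + 1).
Complete factorization: f(u) = (u + 1)·(u² + u + 1)·(u³ + u² + 1).
Factor degrees with multiplicity: 1 + 2 + 3 = 6.

1, 2, 3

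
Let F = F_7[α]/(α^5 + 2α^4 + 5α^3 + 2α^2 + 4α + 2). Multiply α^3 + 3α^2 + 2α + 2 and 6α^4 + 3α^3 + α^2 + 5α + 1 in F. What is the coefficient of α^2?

5

Multiply in F_7[α]: (α^3 + 3α^2 + 2α + 2)·(6α^4 + 3α^3 + α^2 + 5α + 1) = 6α^7 + α^5 + 5α^4 + 3α^3 + α^2 + 5α + 2.
Reduce using α^5 ≡ 5α^4 + 2α^3 + 5α^2 + 3α + 5 (mod α^5 + 2α^4 + 5α^3 + 2α^2 + 4α + 2).
Reduced: 5α^2 + 5.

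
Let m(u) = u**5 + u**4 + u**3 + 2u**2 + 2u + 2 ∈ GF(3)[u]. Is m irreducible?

Check for roots in GF(3): m(0) = 2; m(1) = 0 → root; m(2) = 1.
m(1) = 0, so (u − 1) divides m(u); m is reducible.

No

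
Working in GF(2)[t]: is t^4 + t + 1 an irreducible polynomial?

Write g(t) = t^4 + t + 1.
Check for roots in GF(2): g(0) = 1; g(1) = 1.
No roots, so no linear factors.
Monic irreducibles of degree 2 over GF(2): t^2 + t + 1.
None of them divide g (all give nonzero remainder).
No irreducible factor of degree ≤ 2 exists, so g is irreducible over GF(2).

Yes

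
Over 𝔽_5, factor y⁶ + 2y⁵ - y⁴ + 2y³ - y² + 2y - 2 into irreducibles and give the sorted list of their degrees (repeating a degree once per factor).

2, 2, 2

Write g(y) = y⁶ + 2y⁵ - y⁴ + 2y³ - y² + 2y - 2.
Roots in 𝔽_5: g(0) = 3; g(1) = 3; g(2) = 1; g(3) = 3; g(4) = 1.
Complete factorization: g(y) = (y² + y + 1)·(y² + 2y - 2)·(y² - y + 1).
Factor degrees with multiplicity: 2 + 2 + 2 = 6.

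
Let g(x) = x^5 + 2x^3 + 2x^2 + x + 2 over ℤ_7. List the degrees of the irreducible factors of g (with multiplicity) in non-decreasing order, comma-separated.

1, 1, 1, 2

Linear factors from roots: (x + 3), (x + 1).
Complete factorization: g(x) = (x + 1)·(x + 3)^2·(x^2 + 1).
Factor degrees with multiplicity: 1 + 1 + 1 + 2 = 5.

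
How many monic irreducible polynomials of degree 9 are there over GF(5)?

217000

x^(5^9) − x is the product of all monic irreducibles of degree dividing 9; Möbius inversion gives N = (1/9) Σ μ(9/d)·5^d.
Divisors of 9: 1, 3, 9; μ(9/d) for each: 0, -1, 1.
Σ = − 5^3 + 5^9 = 1953000.
N = 1953000/9 = 217000.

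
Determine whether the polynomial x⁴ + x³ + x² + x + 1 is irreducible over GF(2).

Yes

Write g(x) = x⁴ + x³ + x² + x + 1.
Check for roots in GF(2): g(0) = 1; g(1) = 1.
No roots, so no linear factors.
Monic irreducibles of degree 2 over GF(2): x² + x + 1.
None of them divide g (all give nonzero remainder).
No irreducible factor of degree ≤ 2 exists, so g is irreducible over GF(2).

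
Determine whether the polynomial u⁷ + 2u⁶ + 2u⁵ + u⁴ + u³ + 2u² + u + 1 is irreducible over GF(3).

Write g(u) = u⁷ + 2u⁶ + 2u⁵ + u⁴ + u³ + 2u² + u + 1.
Check for roots in GF(3): g(0) = 1; g(1) = 2; g(2) = 1.
No roots, so no linear factors.
Monic irreducibles of degree 2 over GF(3): u² + 1, u² + u + 2, u² + 2u + 2.
None of them divide g (all give nonzero remainder).
Degree-3 irreducible divisors: test the 8 monic irreducibles of degree 3 over GF(3).
None of them divide g (all give nonzero remainder).
No irreducible factor of degree ≤ 3 exists, so g is irreducible over GF(3).

Yes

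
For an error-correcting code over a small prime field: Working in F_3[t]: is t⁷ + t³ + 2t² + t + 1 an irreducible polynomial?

No

Write f(t) = t⁷ + t³ + 2t² + t + 1.
Check for roots in F_3: f(0) = 1; f(1) = 0 → root; f(2) = 0 → root.
f(1) = 0, so (t − 1) divides f(t); f is reducible.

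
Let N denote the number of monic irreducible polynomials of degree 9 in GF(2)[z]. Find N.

56

x^(2^9) − x is the product of all monic irreducibles of degree dividing 9; Möbius inversion gives N = (1/9) Σ μ(9/d)·2^d.
Divisors of 9: 1, 3, 9; μ(9/d) for each: 0, -1, 1.
Σ = − 2^3 + 2^9 = 504.
N = 504/9 = 56.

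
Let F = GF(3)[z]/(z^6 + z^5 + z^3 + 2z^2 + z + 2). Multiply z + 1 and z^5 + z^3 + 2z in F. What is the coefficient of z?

1

Multiply in GF(3)[z]: (z + 1)·(z^5 + z^3 + 2z) = z^6 + z^5 + z^4 + z^3 + 2z^2 + 2z.
Reduce using z^6 ≡ 2z^5 + 2z^3 + z^2 + 2z + 1 (mod z^6 + z^5 + z^3 + 2z^2 + z + 2).
Reduced: z^4 + z + 1.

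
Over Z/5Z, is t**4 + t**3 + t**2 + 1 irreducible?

Yes

Write m(t) = t**4 + t**3 + t**2 + 1.
Check for roots in Z/5Z: m(0) = 1; m(1) = 4; m(2) = 4; m(3) = 3; m(4) = 2.
No roots, so no linear factors.
Degree-2 irreducible divisors: test the 10 monic irreducibles of degree 2 over GF(5).
None of them divide m (all give nonzero remainder).
No irreducible factor of degree ≤ 2 exists, so m is irreducible over GF(5).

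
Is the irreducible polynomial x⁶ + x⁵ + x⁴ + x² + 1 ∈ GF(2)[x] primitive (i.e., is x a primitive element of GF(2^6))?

Write f(x) = x⁶ + x⁵ + x⁴ + x² + 1.
|GF(2^6)^×| = 2^6 − 1 = 63. Prime factorization: 63 = 3^2·7.
f is primitive ⇔ x has order 63 in GF(2)[x]/(f), i.e. x^(63/q) ≠ 1 for each prime q | 63.
x^(21) mod f = 1
x^(9) mod f = x³ + 1.
Since x^(21) = 1, the order of x divides 21 < 63; not primitive.

No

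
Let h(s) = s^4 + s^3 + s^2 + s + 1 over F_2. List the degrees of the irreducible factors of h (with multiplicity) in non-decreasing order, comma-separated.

Roots in F_2: h(0) = 1; h(1) = 1.
Complete factorization: h(s) = (s^4 + s^3 + s^2 + s + 1).
Factor degrees with multiplicity: 4 = 4.

4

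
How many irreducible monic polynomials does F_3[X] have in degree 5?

48

x^(3^5) − x is the product of all monic irreducibles of degree dividing 5; Möbius inversion gives N = (1/5) Σ μ(5/d)·3^d.
Divisors of 5: 1, 5; μ(5/d) for each: -1, 1.
Σ = − 3^1 + 3^5 = 240.
N = 240/5 = 48.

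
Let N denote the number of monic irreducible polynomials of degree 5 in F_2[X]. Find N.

The number of monic irreducibles of degree 5 over GF(2) is (1/5)·Σ_{d∣5} μ(5/d) 2^d.
Divisors of 5: 1, 5; μ(5/d) for each: -1, 1.
Σ = − 2^1 + 2^5 = 30.
N = 30/5 = 6.

6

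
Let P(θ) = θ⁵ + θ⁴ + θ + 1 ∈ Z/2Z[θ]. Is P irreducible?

No

Check for roots in Z/2Z: P(0) = 1; P(1) = 0 → root.
P(1) = 0, so (θ − 1) divides P(θ); P is reducible.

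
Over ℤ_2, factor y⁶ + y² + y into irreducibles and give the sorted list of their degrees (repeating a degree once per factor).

Write g(y) = y⁶ + y² + y.
Roots in ℤ_2: g(0) = 0 → root; g(1) = 1.
Linear factors from roots: (y).
Complete factorization: g(y) = (y)·(y² + y + 1)·(y³ + y² + 1).
Factor degrees with multiplicity: 1 + 2 + 3 = 6.

1, 2, 3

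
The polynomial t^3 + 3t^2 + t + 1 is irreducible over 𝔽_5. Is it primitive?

No

Write f(t) = t^3 + 3t^2 + t + 1.
|GF(5^3)^×| = 5^3 − 1 = 124. Prime factorization: 124 = 2^2·31.
f is primitive ⇔ t has order 124 in GF(5)[t]/(f), i.e. t^(124/q) ≠ 1 for each prime q | 124.
t^(62) mod f = 1
t^(4) mod f = 3t^2 + 2t + 3.
Since t^(62) = 1, the order of t divides 62 < 124; not primitive.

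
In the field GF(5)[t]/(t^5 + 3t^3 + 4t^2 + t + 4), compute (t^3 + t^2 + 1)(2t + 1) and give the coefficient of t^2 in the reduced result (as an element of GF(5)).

1

Multiply in GF(5)[t]: (t^3 + t^2 + 1)·(2t + 1) = 2t^4 + 3t^3 + t^2 + 2t + 1.
Reduced: 2t^4 + 3t^3 + t^2 + 2t + 1.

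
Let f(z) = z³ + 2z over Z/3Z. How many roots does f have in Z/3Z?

3

Evaluate at each of the 3 elements of Z/3Z:
f(0) = 0 → root; f(1) = 0 → root; f(2) = 0 → root.
Roots: {0, 1, 2}.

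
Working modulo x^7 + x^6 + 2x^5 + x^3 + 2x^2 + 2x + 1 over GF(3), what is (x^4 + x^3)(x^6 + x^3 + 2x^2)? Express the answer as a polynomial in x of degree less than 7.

x^2 + 2x

Multiply in GF(3)[x]: (x^4 + x^3)·(x^6 + x^3 + 2x^2) = x^10 + x^9 + x^7 + 2x^5.
Reduce using x^7 ≡ 2x^6 + x^5 + 2x^3 + x^2 + x + 2 (mod x^7 + x^6 + 2x^5 + x^3 + 2x^2 + 2x + 1).
Reduced: x^2 + 2x.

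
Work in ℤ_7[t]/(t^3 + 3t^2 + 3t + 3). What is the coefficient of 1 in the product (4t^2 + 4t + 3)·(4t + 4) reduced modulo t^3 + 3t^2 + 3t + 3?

Multiply in ℤ_7[t]: (4t^2 + 4t + 3)·(4t + 4) = 2t^3 + 4t^2 + 5.
Reduce using t^3 ≡ 4t^2 + 4t + 4 (mod t^3 + 3t^2 + 3t + 3).
Reduced: 5t^2 + t + 6.

6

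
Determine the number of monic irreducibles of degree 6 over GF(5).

The number of monic irreducibles of degree 6 over GF(5) is (1/6)·Σ_{d∣6} μ(6/d) 5^d.
Divisors of 6: 1, 2, 3, 6; μ(6/d) for each: 1, -1, -1, 1.
Σ = 5^1 − 5^2 − 5^3 + 5^6 = 15480.
N = 15480/6 = 2580.

2580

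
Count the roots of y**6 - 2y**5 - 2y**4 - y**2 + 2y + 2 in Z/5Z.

Write P(y) = y**6 - 2y**5 - 2y**4 - y**2 + 2y + 2.
Evaluate at each of the 5 elements of Z/5Z:
P(0) = 2; P(1) = 0 → root; P(2) = 0 → root; P(3) = 0 → root; P(4) = 0 → root.
Roots: {1, 2, 3, 4}.

4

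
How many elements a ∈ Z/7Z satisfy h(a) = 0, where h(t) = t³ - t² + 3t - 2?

Evaluate at each of the 7 elements of Z/7Z:
h(0) = 5; h(1) = 1; h(2) = 1; h(3) = 4; h(4) = 2; h(5) = 1; h(6) = 0 → root.
Roots: {6}.

1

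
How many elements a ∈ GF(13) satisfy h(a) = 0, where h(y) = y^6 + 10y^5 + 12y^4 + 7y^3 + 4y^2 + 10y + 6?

Evaluate at each of the 13 elements of GF(13):
h(0) = 6; h(1) = 11; h(2) = 11; h(3) = 11; h(4) = 0 → root; h(5) = 0 → root; h(6) = 3; h(7) = 4; h(8) = 0 → root; h(9) = 7; h(10) = 4; h(11) = 12; h(12) = 9.
Roots: {4, 5, 8}.

3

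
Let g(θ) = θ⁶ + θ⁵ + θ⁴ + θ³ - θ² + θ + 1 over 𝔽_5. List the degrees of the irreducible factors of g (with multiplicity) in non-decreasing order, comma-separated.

1, 1, 2, 2

Roots in 𝔽_5: g(0) = 1; g(1) = 0 → root; g(2) = 4; g(3) = 0 → root; g(4) = 4.
Linear factors from roots: (θ - 1), (θ + 2).
Complete factorization: g(θ) = (θ + 2)·(θ - 1)·(θ² + 2θ - 1)·(θ² - 2θ - 2).
Factor degrees with multiplicity: 1 + 1 + 2 + 2 = 6.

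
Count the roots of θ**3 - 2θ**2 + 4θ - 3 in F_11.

Write f(θ) = θ**3 - 2θ**2 + 4θ - 3.
Evaluate at each of the 11 elements of F_11:
f(0) = 8; f(1) = 0 → root; f(2) = 5; f(3) = 7; f(4) = 1; f(5) = 4; f(6) = 0 → root; f(7) = 6; f(8) = 6; f(9) = 6; f(10) = 1.
Roots: {1, 6}.

2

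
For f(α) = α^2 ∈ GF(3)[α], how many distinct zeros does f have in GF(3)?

Evaluate at each of the 3 elements of GF(3):
f(0) = 0 → root; f(1) = 1; f(2) = 1.
Roots: {0}.

1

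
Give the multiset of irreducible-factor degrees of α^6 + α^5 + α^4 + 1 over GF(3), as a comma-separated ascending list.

6

Write h(α) = α^6 + α^5 + α^4 + 1.
Roots in GF(3): h(0) = 1; h(1) = 1; h(2) = 2.
Complete factorization: h(α) = (α^6 + α^5 + α^4 + 1).
Factor degrees with multiplicity: 6 = 6.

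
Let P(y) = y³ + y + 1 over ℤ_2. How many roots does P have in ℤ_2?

0

Evaluate at each of the 2 elements of ℤ_2:
P(0) = 1; P(1) = 1.
No element is a root.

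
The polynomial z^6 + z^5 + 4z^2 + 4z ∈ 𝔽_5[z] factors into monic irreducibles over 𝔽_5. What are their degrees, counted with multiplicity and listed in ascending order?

1, 1, 1, 1, 1, 1

Write h(z) = z^6 + z^5 + 4z^2 + 4z.
Roots in 𝔽_5: h(0) = 0 → root; h(1) = 0 → root; h(2) = 0 → root; h(3) = 0 → root; h(4) = 0 → root.
Linear factors from roots: (z), (z + 4), (z + 3), (z + 2), (z + 1).
Complete factorization: h(z) = (z)·(z + 2)·(z + 3)·(z + 4)·(z + 1)^2.
Factor degrees with multiplicity: 1 + 1 + 1 + 1 + 1 + 1 = 6.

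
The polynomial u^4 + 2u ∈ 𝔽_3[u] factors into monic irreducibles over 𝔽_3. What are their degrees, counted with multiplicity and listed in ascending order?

Write h(u) = u^4 + 2u.
Roots in 𝔽_3: h(0) = 0 → root; h(1) = 0 → root; h(2) = 2.
Linear factors from roots: (u), (u + 2).
Complete factorization: h(u) = (u)·(u + 2)^3.
Factor degrees with multiplicity: 1 + 1 + 1 + 1 = 4.

1, 1, 1, 1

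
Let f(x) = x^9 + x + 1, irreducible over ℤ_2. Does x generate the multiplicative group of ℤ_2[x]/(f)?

|GF(2^9)^×| = 2^9 − 1 = 511. Prime factorization: 511 = 7·73.
f is primitive ⇔ x has order 511 in GF(2)[x]/(f), i.e. x^(511/q) ≠ 1 for each prime q | 511.
x^(73) mod f = 1
x^(7) mod f = x^7.
Since x^(73) = 1, the order of x divides 73 < 511; not primitive.

No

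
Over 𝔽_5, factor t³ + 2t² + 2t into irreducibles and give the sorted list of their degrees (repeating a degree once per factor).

1, 1, 1

Write g(t) = t³ + 2t² + 2t.
Roots in 𝔽_5: g(0) = 0 → root; g(1) = 0 → root; g(2) = 0 → root; g(3) = 1; g(4) = 4.
Linear factors from roots: (t), (t - 1), (t - 2).
Complete factorization: g(t) = (t)·(t - 2)·(t - 1).
Factor degrees with multiplicity: 1 + 1 + 1 = 3.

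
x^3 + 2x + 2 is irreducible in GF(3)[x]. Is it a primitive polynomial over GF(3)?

No

Write f(x) = x^3 + 2x + 2.
|GF(3^3)^×| = 3^3 − 1 = 26. Prime factorization: 26 = 2·13.
f is primitive ⇔ x has order 26 in GF(3)[x]/(f), i.e. x^(26/q) ≠ 1 for each prime q | 26.
x^(13) mod f = 1
x^(2) mod f = x^2.
Since x^(13) = 1, the order of x divides 13 < 26; not primitive.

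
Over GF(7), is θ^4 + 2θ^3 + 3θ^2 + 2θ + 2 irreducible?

No

Write P(θ) = θ^4 + 2θ^3 + 3θ^2 + 2θ + 2.
Check for roots in GF(7): P(0) = 2; P(1) = 3; P(2) = 1; P(3) = 2; P(4) = 1; P(5) = 3; P(6) = 2.
No roots, so no linear factors.
Degree-2 irreducible divisors: test the 21 monic irreducibles of degree 2 over GF(7).
θ^2 + 1 divides P: P(θ) = (θ^2 + 1)·(θ^2 + 2θ + 2).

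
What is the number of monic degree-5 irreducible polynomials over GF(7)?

3360

Gauss's count: N_{7}(5) = (1/5) Σ_{d|5} μ(5/d)·7^d.
Divisors of 5: 1, 5; μ(5/d) for each: -1, 1.
Σ = − 7^1 + 7^5 = 16800.
N = 16800/5 = 3360.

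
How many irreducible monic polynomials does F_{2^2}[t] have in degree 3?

The number of monic irreducibles of degree 3 over GF(4) is (1/3)·Σ_{d∣3} μ(3/d) 4^d.
Divisors of 3: 1, 3; μ(3/d) for each: -1, 1.
Σ = − 4^1 + 4^3 = 60.
N = 60/3 = 20.

20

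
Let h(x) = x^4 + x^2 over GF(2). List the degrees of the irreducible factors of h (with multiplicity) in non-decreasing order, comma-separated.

1, 1, 1, 1

Roots in GF(2): h(0) = 0 → root; h(1) = 0 → root.
Linear factors from roots: (x), (x + 1).
Complete factorization: h(x) = (x)^2·(x + 1)^2.
Factor degrees with multiplicity: 1 + 1 + 1 + 1 = 4.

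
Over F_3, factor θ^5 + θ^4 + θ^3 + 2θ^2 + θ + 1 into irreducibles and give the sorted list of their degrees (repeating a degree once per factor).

Write h(θ) = θ^5 + θ^4 + θ^3 + 2θ^2 + θ + 1.
Roots in F_3: h(0) = 1; h(1) = 1; h(2) = 1.
Complete factorization: h(θ) = (θ^5 + θ^4 + θ^3 + 2θ^2 + θ + 1).
Factor degrees with multiplicity: 5 = 5.

5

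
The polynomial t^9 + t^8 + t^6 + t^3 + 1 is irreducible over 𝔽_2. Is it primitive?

No

Write f(t) = t^9 + t^8 + t^6 + t^3 + 1.
|GF(2^9)^×| = 2^9 − 1 = 511. Prime factorization: 511 = 7·73.
f is primitive ⇔ t has order 511 in GF(2)[t]/(f), i.e. t^(511/q) ≠ 1 for each prime q | 511.
t^(73) mod f = 1
t^(7) mod f = t^7.
Since t^(73) = 1, the order of t divides 73 < 511; not primitive.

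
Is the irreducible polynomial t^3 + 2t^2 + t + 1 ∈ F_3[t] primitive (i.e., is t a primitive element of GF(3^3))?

Yes

Write f(t) = t^3 + 2t^2 + t + 1.
|GF(3^3)^×| = 3^3 − 1 = 26. Prime factorization: 26 = 2·13.
f is primitive ⇔ t has order 26 in GF(3)[t]/(f), i.e. t^(26/q) ≠ 1 for each prime q | 26.
t^(13) mod f = 2.
t^(2) mod f = t^2.
None equal 1, so t has full order 26; f is primitive.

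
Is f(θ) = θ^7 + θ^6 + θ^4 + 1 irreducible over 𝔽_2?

Check for roots in 𝔽_2: f(0) = 1; f(1) = 0 → root.
f(1) = 0, so (θ − 1) divides f(θ); f is reducible.

No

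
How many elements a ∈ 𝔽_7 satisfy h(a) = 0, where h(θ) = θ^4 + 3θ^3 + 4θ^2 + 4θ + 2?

2

Evaluate at each of the 7 elements of 𝔽_7:
h(0) = 2; h(1) = 0 → root; h(2) = 3; h(3) = 2; h(4) = 5; h(5) = 2; h(6) = 0 → root.
Roots: {1, 6}.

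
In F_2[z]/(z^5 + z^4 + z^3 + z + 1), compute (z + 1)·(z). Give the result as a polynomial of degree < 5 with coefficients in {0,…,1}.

Multiply in F_2[z]: (z + 1)·(z) = z^2 + z.
Reduced: z^2 + z.

z^2 + z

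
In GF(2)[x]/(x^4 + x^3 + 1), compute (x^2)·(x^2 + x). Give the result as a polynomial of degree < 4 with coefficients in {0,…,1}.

1

Multiply in GF(2)[x]: (x^2)·(x^2 + x) = x^4 + x^3.
Reduce using x^4 ≡ x^3 + 1 (mod x^4 + x^3 + 1).
Reduced: 1.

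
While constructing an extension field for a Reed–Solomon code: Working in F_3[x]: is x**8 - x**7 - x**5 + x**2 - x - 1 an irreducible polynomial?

Write m(x) = x**8 - x**7 - x**5 + x**2 - x - 1.
Check for roots in F_3: m(0) = 2; m(1) = 1; m(2) = 1.
No roots, so no linear factors.
Monic irreducibles of degree 2 over GF(3): x**2 + 1, x**2 + x - 1, x**2 - x - 1.
None of them divide m (all give nonzero remainder).
Degree-3 irreducible divisors: test the 8 monic irreducibles of degree 3 over GF(3).
None of them divide m (all give nonzero remainder).
Degree-4 irreducible divisors: test the 18 monic irreducibles of degree 4 over GF(3).
None of them divide m (all give nonzero remainder).
No irreducible factor of degree ≤ 4 exists, so m is irreducible over GF(3).

Yes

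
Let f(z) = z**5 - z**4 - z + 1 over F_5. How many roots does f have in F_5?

4

Evaluate at each of the 5 elements of F_5:
f(0) = 1; f(1) = 0 → root; f(2) = 0 → root; f(3) = 0 → root; f(4) = 0 → root.
Roots: {1, 2, 3, 4}.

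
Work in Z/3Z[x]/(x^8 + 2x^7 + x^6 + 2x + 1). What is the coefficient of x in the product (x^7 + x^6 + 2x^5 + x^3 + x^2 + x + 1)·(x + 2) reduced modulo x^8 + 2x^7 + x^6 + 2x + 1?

Multiply in Z/3Z[x]: (x^7 + x^6 + 2x^5 + x^3 + x^2 + x + 1)·(x + 2) = x^8 + x^6 + x^5 + x^4 + 2.
Reduce using x^8 ≡ x^7 + 2x^6 + x + 2 (mod x^8 + 2x^7 + x^6 + 2x + 1).
Reduced: x^7 + x^5 + x^4 + x + 1.

1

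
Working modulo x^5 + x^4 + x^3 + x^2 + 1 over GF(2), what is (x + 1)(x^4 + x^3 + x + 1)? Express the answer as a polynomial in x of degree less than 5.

Multiply in GF(2)[x]: (x + 1)·(x^4 + x^3 + x + 1) = x^5 + x^3 + x^2 + 1.
Reduce using x^5 ≡ x^4 + x^3 + x^2 + 1 (mod x^5 + x^4 + x^3 + x^2 + 1).
Reduced: x^4.

x^4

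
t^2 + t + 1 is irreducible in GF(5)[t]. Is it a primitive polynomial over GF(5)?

No

Write f(t) = t^2 + t + 1.
|GF(5^2)^×| = 5^2 − 1 = 24. Prime factorization: 24 = 2^3·3.
f is primitive ⇔ t has order 24 in GF(5)[t]/(f), i.e. t^(24/q) ≠ 1 for each prime q | 24.
t^(12) mod f = 1
t^(8) mod f = 4t + 4.
Since t^(12) = 1, the order of t divides 12 < 24; not primitive.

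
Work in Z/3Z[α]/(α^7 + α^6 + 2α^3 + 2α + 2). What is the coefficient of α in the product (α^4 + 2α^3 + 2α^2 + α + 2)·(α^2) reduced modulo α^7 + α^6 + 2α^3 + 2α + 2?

Multiply in Z/3Z[α]: (α^4 + 2α^3 + 2α^2 + α + 2)·(α^2) = α^6 + 2α^5 + 2α^4 + α^3 + 2α^2.
Reduced: α^6 + 2α^5 + 2α^4 + α^3 + 2α^2.

0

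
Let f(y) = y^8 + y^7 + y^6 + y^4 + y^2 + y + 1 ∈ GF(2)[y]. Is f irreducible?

Yes

Check for roots in GF(2): f(0) = 1; f(1) = 1.
No roots, so no linear factors.
Monic irreducibles of degree 2 over GF(2): y^2 + y + 1.
None of them divide f (all give nonzero remainder).
Monic irreducibles of degree 3 over GF(2): y^3 + y + 1, y^3 + y^2 + 1.
None of them divide f (all give nonzero remainder).
Monic irreducibles of degree 4 over GF(2): y^4 + y + 1, y^4 + y^3 + 1, y^4 + y^3 + y^2 + y + 1.
None of them divide f (all give nonzero remainder).
No irreducible factor of degree ≤ 4 exists, so f is irreducible over GF(2).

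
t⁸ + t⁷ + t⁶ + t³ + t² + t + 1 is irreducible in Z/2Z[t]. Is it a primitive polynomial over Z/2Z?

Yes

Write f(t) = t⁸ + t⁷ + t⁶ + t³ + t² + t + 1.
|GF(2^8)^×| = 2^8 − 1 = 255. Prime factorization: 255 = 3·5·17.
f is primitive ⇔ t has order 255 in GF(2)[t]/(f), i.e. t^(255/q) ≠ 1 for each prime q | 255.
t^(85) mod f = t⁵ + t⁴ + t³ + t² + 1.
t^(51) mod f = t⁶ + t³.
t^(15) mod f = t⁵ + t⁴ + t³ + t + 1.
None equal 1, so t has full order 255; f is primitive.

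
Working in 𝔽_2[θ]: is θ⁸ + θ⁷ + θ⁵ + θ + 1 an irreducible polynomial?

Yes

Write g(θ) = θ⁸ + θ⁷ + θ⁵ + θ + 1.
Check for roots in 𝔽_2: g(0) = 1; g(1) = 1.
No roots, so no linear factors.
Monic irreducibles of degree 2 over GF(2): θ² + θ + 1.
None of them divide g (all give nonzero remainder).
Monic irreducibles of degree 3 over GF(2): θ³ + θ + 1, θ³ + θ² + 1.
None of them divide g (all give nonzero remainder).
Monic irreducibles of degree 4 over GF(2): θ⁴ + θ + 1, θ⁴ + θ³ + 1, θ⁴ + θ³ + θ² + θ + 1.
None of them divide g (all give nonzero remainder).
No irreducible factor of degree ≤ 4 exists, so g is irreducible over GF(2).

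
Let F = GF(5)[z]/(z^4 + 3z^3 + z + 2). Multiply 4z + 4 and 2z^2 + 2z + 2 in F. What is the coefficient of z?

Multiply in GF(5)[z]: (4z + 4)·(2z^2 + 2z + 2) = 3z^3 + z^2 + z + 3.
Reduced: 3z^3 + z^2 + z + 3.

1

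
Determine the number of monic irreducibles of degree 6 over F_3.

Gauss's count: N_{3}(6) = (1/6) Σ_{d|6} μ(6/d)·3^d.
Divisors of 6: 1, 2, 3, 6; μ(6/d) for each: 1, -1, -1, 1.
Σ = 3^1 − 3^2 − 3^3 + 3^6 = 696.
N = 696/6 = 116.

116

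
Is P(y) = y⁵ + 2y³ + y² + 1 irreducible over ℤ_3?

Check for roots in ℤ_3: P(0) = 1; P(1) = 2; P(2) = 2.
No roots, so no linear factors.
Monic irreducibles of degree 2 over GF(3): y² + 1, y² + y + 2, y² + 2y + 2.
None of them divide P (all give nonzero remainder).
No irreducible factor of degree ≤ 2 exists, so P is irreducible over GF(3).

Yes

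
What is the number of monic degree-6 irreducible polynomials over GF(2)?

9

x^(2^6) − x is the product of all monic irreducibles of degree dividing 6; Möbius inversion gives N = (1/6) Σ μ(6/d)·2^d.
Divisors of 6: 1, 2, 3, 6; μ(6/d) for each: 1, -1, -1, 1.
Σ = 2^1 − 2^2 − 2^3 + 2^6 = 54.
N = 54/6 = 9.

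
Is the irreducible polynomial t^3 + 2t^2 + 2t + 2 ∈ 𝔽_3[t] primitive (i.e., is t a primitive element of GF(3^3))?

Write f(t) = t^3 + 2t^2 + 2t + 2.
|GF(3^3)^×| = 3^3 − 1 = 26. Prime factorization: 26 = 2·13.
f is primitive ⇔ t has order 26 in GF(3)[t]/(f), i.e. t^(26/q) ≠ 1 for each prime q | 26.
t^(13) mod f = 1
t^(2) mod f = t^2.
Since t^(13) = 1, the order of t divides 13 < 26; not primitive.

No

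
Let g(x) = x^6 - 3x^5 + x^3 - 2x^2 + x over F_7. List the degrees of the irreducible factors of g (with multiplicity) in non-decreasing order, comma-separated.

Linear factors from roots: (x), (x + 1).
Complete factorization: g(x) = (x)·(x + 1)·(x^4 + 3x^3 - 3x^2 - 3x + 1).
Factor degrees with multiplicity: 1 + 1 + 4 = 6.

1, 1, 4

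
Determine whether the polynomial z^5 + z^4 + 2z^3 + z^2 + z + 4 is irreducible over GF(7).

Write f(z) = z^5 + z^4 + 2z^3 + z^2 + z + 4.
Check for roots in GF(7): f(0) = 4; f(1) = 3; f(2) = 4; f(3) = 2; f(4) = 4; f(5) = 2; f(6) = 2.
No roots, so no linear factors.
Degree-2 irreducible divisors: test the 21 monic irreducibles of degree 2 over GF(7).
None of them divide f (all give nonzero remainder).
No irreducible factor of degree ≤ 2 exists, so f is irreducible over GF(7).

Yes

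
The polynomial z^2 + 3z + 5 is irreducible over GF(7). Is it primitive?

Yes

Write f(z) = z^2 + 3z + 5.
|GF(7^2)^×| = 7^2 − 1 = 48. Prime factorization: 48 = 2^4·3.
f is primitive ⇔ z has order 48 in GF(7)[z]/(f), i.e. z^(48/q) ≠ 1 for each prime q | 48.
z^(24) mod f = 6.
z^(16) mod f = 4.
None equal 1, so z has full order 48; f is primitive.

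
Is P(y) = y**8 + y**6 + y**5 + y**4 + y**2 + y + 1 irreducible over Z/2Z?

Check for roots in Z/2Z: P(0) = 1; P(1) = 1.
No roots, so no linear factors.
Monic irreducibles of degree 2 over GF(2): y**2 + y + 1.
None of them divide P (all give nonzero remainder).
Monic irreducibles of degree 3 over GF(2): y**3 + y + 1, y**3 + y**2 + 1.
None of them divide P (all give nonzero remainder).
Monic irreducibles of degree 4 over GF(2): y**4 + y + 1, y**4 + y**3 + 1, y**4 + y**3 + y**2 + y + 1.
None of them divide P (all give nonzero remainder).
No irreducible factor of degree ≤ 4 exists, so P is irreducible over GF(2).

Yes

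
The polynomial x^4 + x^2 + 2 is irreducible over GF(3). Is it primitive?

Write f(x) = x^4 + x^2 + 2.
|GF(3^4)^×| = 3^4 − 1 = 80. Prime factorization: 80 = 2^4·5.
f is primitive ⇔ x has order 80 in GF(3)[x]/(f), i.e. x^(80/q) ≠ 1 for each prime q | 80.
x^(40) mod f = 2.
x^(16) mod f = 1
Since x^(16) = 1, the order of x divides 16 < 80; not primitive.

No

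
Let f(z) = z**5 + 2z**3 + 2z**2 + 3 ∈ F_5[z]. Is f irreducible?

Yes

Check for roots in F_5: f(0) = 3; f(1) = 3; f(2) = 4; f(3) = 3; f(4) = 2.
No roots, so no linear factors.
Degree-2 irreducible divisors: test the 10 monic irreducibles of degree 2 over GF(5).
None of them divide f (all give nonzero remainder).
No irreducible factor of degree ≤ 2 exists, so f is irreducible over GF(5).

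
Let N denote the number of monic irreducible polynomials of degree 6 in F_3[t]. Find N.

116

Gauss's count: N_{3}(6) = (1/6) Σ_{d|6} μ(6/d)·3^d.
Divisors of 6: 1, 2, 3, 6; μ(6/d) for each: 1, -1, -1, 1.
Σ = 3^1 − 3^2 − 3^3 + 3^6 = 696.
N = 696/6 = 116.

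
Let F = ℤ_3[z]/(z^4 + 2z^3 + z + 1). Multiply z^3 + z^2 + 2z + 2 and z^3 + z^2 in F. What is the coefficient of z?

Multiply in ℤ_3[z]: (z^3 + z^2 + 2z + 2)·(z^3 + z^2) = z^6 + 2z^5 + z^3 + 2z^2.
Reduce using z^4 ≡ z^3 + 2z + 2 (mod z^4 + 2z^3 + z + 1).
Reduced: z^2.

0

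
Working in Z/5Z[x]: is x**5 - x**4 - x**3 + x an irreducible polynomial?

Write f(x) = x**5 - x**4 - x**3 + x.
Check for roots in Z/5Z: f(0) = 0 → root; f(1) = 0 → root; f(2) = 0 → root; f(3) = 3; f(4) = 3.
f(0) = 0, so (x) divides f(x); f is reducible.

No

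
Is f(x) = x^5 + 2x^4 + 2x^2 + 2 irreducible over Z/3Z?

Yes

Check for roots in Z/3Z: f(0) = 2; f(1) = 1; f(2) = 2.
No roots, so no linear factors.
Monic irreducibles of degree 2 over GF(3): x^2 + 1, x^2 + x + 2, x^2 + 2x + 2.
None of them divide f (all give nonzero remainder).
No irreducible factor of degree ≤ 2 exists, so f is irreducible over GF(3).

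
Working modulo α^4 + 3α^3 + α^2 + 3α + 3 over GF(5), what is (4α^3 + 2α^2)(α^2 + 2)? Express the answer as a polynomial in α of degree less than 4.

Multiply in GF(5)[α]: (4α^3 + 2α^2)·(α^2 + 2) = 4α^5 + 2α^4 + 3α^3 + 4α^2.
Reduce using α^4 ≡ 2α^3 + 4α^2 + 2α + 2 (mod α^4 + 3α^3 + α^2 + 3α + 3).
Reduced: 4α^3 + 2α^2 + 3α.

4α^3 + 2α^2 + 3α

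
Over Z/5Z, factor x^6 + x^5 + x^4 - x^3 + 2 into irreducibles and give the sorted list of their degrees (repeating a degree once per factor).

Write f(x) = x^6 + x^5 + x^4 - x^3 + 2.
Roots in Z/5Z: f(0) = 2; f(1) = 4; f(2) = 1; f(3) = 3; f(4) = 4.
Complete factorization: f(x) = (x^6 + x^5 + x^4 - x^3 + 2).
Factor degrees with multiplicity: 6 = 6.

6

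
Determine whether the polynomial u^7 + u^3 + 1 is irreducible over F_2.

Write h(u) = u^7 + u^3 + 1.
Check for roots in F_2: h(0) = 1; h(1) = 1.
No roots, so no linear factors.
Monic irreducibles of degree 2 over GF(2): u^2 + u + 1.
None of them divide h (all give nonzero remainder).
Monic irreducibles of degree 3 over GF(2): u^3 + u + 1, u^3 + u^2 + 1.
None of them divide h (all give nonzero remainder).
No irreducible factor of degree ≤ 3 exists, so h is irreducible over GF(2).

Yes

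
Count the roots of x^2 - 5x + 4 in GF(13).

2

Write g(x) = x^2 - 5x + 4.
Evaluate at each of the 13 elements of GF(13):
g(0) = 4; g(1) = 0 → root; g(2) = 11; g(3) = 11; g(4) = 0 → root; g(5) = 4; g(6) = 10; g(7) = 5; g(8) = 2; g(9) = 1; g(10) = 2; g(11) = 5; g(12) = 10.
Roots: {1, 4}.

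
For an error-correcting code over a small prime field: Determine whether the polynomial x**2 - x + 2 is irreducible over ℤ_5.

Yes

Write m(x) = x**2 - x + 2.
Check for roots in ℤ_5: m(0) = 2; m(1) = 2; m(2) = 4; m(3) = 3; m(4) = 4.
No roots. A degree-2 polynomial over a field with no linear factor is irreducible.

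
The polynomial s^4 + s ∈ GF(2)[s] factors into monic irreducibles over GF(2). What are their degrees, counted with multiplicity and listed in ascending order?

1, 1, 2

Write h(s) = s^4 + s.
Roots in GF(2): h(0) = 0 → root; h(1) = 0 → root.
Linear factors from roots: (s), (s + 1).
Complete factorization: h(s) = (s)·(s + 1)·(s^2 + s + 1).
Factor degrees with multiplicity: 1 + 1 + 2 = 4.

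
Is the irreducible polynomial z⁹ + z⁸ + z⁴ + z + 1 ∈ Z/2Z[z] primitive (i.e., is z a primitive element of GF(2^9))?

Write f(z) = z⁹ + z⁸ + z⁴ + z + 1.
|GF(2^9)^×| = 2^9 − 1 = 511. Prime factorization: 511 = 7·73.
f is primitive ⇔ z has order 511 in GF(2)[z]/(f), i.e. z^(511/q) ≠ 1 for each prime q | 511.
z^(73) mod f = z⁴ + z³ + z + 1.
z^(7) mod f = z⁷.
None equal 1, so z has full order 511; f is primitive.

Yes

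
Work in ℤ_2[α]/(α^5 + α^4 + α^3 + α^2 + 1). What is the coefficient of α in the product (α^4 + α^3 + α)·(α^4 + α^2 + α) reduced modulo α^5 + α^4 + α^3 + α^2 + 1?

Multiply in ℤ_2[α]: (α^4 + α^3 + α)·(α^4 + α^2 + α) = α^8 + α^7 + α^6 + α^5 + α^4 + α^3 + α^2.
Reduce using α^5 ≡ α^4 + α^3 + α^2 + 1 (mod α^5 + α^4 + α^3 + α^2 + 1).
Reduced: α^4 + α^2.

0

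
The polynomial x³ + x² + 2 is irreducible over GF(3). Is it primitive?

Write f(x) = x³ + x² + 2.
|GF(3^3)^×| = 3^3 − 1 = 26. Prime factorization: 26 = 2·13.
f is primitive ⇔ x has order 26 in GF(3)[x]/(f), i.e. x^(26/q) ≠ 1 for each prime q | 26.
x^(13) mod f = 1
x^(2) mod f = x².
Since x^(13) = 1, the order of x divides 13 < 26; not primitive.

No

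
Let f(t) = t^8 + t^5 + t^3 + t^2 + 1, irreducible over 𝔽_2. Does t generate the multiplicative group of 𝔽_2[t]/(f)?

Yes

|GF(2^8)^×| = 2^8 − 1 = 255. Prime factorization: 255 = 3·5·17.
f is primitive ⇔ t has order 255 in GF(2)[t]/(f), i.e. t^(255/q) ≠ 1 for each prime q | 255.
t^(85) mod f = t^7 + t^5 + t^4 + t^3 + t^2 + t.
t^(51) mod f = t^7 + t^6 + t^4 + t^3 + t^2.
t^(15) mod f = t^7 + t^6 + t^5 + t^2.
None equal 1, so t has full order 255; f is primitive.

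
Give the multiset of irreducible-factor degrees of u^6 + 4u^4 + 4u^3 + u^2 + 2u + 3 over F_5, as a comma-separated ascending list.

Write h(u) = u^6 + 4u^4 + 4u^3 + u^2 + 2u + 3.
Roots in F_5: h(0) = 3; h(1) = 0 → root; h(2) = 1; h(3) = 4; h(4) = 3.
Linear factors from roots: (u + 4).
Complete factorization: h(u) = (u + 4)·(u^2 + 2u + 3)·(u^3 + 4u^2 + 4u + 4).
Factor degrees with multiplicity: 1 + 2 + 3 = 6.

1, 2, 3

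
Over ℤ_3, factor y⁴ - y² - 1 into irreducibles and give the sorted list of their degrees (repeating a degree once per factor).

Write h(y) = y⁴ - y² - 1.
Roots in ℤ_3: h(0) = 2; h(1) = 2; h(2) = 2.
Complete factorization: h(y) = (y⁴ - y² - 1).
Factor degrees with multiplicity: 4 = 4.

4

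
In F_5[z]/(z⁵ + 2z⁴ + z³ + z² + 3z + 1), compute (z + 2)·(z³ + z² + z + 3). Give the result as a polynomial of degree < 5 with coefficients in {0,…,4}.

Multiply in F_5[z]: (z + 2)·(z³ + z² + z + 3) = z⁴ + 3z³ + 3z² + 1.
Reduced: z⁴ + 3z³ + 3z² + 1.

z^4 + 3z^3 + 3z^2 + 1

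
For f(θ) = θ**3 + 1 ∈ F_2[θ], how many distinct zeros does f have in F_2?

Evaluate at each of the 2 elements of F_2:
f(0) = 1; f(1) = 0 → root.
Roots: {1}.

1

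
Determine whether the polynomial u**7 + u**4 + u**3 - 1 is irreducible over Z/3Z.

Yes

Write m(u) = u**7 + u**4 + u**3 - 1.
Check for roots in Z/3Z: m(0) = 2; m(1) = 2; m(2) = 1.
No roots, so no linear factors.
Monic irreducibles of degree 2 over GF(3): u**2 + 1, u**2 + u - 1, u**2 - u - 1.
None of them divide m (all give nonzero remainder).
Degree-3 irreducible divisors: test the 8 monic irreducibles of degree 3 over GF(3).
None of them divide m (all give nonzero remainder).
No irreducible factor of degree ≤ 3 exists, so m is irreducible over GF(3).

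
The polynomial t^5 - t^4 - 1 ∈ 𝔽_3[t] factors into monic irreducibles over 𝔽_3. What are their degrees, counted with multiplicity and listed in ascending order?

Write g(t) = t^5 - t^4 - 1.
Roots in 𝔽_3: g(0) = 2; g(1) = 2; g(2) = 0 → root.
Linear factors from roots: (t + 1).
Complete factorization: g(t) = (t + 1)^2·(t^3 - t - 1).
Factor degrees with multiplicity: 1 + 1 + 3 = 5.

1, 1, 3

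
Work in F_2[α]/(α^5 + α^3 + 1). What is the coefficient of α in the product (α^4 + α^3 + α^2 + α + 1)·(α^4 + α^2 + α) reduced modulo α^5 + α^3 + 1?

0

Multiply in F_2[α]: (α^4 + α^3 + α^2 + α + 1)·(α^4 + α^2 + α) = α^8 + α^7 + α^5 + α^4 + α.
Reduce using α^5 ≡ α^3 + 1 (mod α^5 + α^3 + 1).
Reduced: α^3 + α^2.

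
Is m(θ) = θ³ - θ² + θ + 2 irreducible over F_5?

Check for roots in F_5: m(0) = 2; m(1) = 3; m(2) = 3; m(3) = 3; m(4) = 4.
No roots. A degree-3 polynomial over a field with no linear factor is irreducible.

Yes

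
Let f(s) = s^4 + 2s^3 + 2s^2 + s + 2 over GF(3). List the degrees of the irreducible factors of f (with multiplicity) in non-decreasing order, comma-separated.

4

Roots in GF(3): f(0) = 2; f(1) = 2; f(2) = 2.
Complete factorization: f(s) = (s^4 + 2s^3 + 2s^2 + s + 2).
Factor degrees with multiplicity: 4 = 4.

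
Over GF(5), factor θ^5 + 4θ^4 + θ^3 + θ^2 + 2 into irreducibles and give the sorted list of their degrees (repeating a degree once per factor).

1, 1, 1, 1, 1

Write f(θ) = θ^5 + 4θ^4 + θ^3 + θ^2 + 2.
Roots in GF(5): f(0) = 2; f(1) = 4; f(2) = 0 → root; f(3) = 0 → root; f(4) = 0 → root.
Linear factors from roots: (θ + 3), (θ + 2), (θ + 1).
Complete factorization: f(θ) = (θ + 3)·(θ + 1)^2·(θ + 2)^2.
Factor degrees with multiplicity: 1 + 1 + 1 + 1 + 1 = 5.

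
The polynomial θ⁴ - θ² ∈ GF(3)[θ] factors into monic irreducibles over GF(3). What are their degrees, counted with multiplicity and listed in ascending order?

Write f(θ) = θ⁴ - θ².
Roots in GF(3): f(0) = 0 → root; f(1) = 0 → root; f(2) = 0 → root.
Linear factors from roots: (θ), (θ - 1), (θ + 1).
Complete factorization: f(θ) = (θ + 1)·(θ - 1)·(θ)^2.
Factor degrees with multiplicity: 1 + 1 + 1 + 1 = 4.

1, 1, 1, 1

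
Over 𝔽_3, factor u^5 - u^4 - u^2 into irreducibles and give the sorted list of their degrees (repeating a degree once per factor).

Write f(u) = u^5 - u^4 - u^2.
Roots in 𝔽_3: f(0) = 0 → root; f(1) = 2; f(2) = 0 → root.
Linear factors from roots: (u), (u + 1).
Complete factorization: f(u) = (u + 1)·(u)^2·(u^2 + u - 1).
Factor degrees with multiplicity: 1 + 1 + 1 + 2 = 5.

1, 1, 1, 2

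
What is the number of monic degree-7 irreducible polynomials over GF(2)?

Gauss's count: N_{2}(7) = (1/7) Σ_{d|7} μ(7/d)·2^d.
Divisors of 7: 1, 7; μ(7/d) for each: -1, 1.
Σ = − 2^1 + 2^7 = 126.
N = 126/7 = 18.

18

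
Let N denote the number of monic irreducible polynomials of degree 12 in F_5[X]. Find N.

20343700

Gauss's count: N_{5}(12) = (1/12) Σ_{d|12} μ(12/d)·5^d.
Divisors of 12: 1, 2, 3, 4, 6, 12; μ(12/d) for each: 0, 1, 0, -1, -1, 1.
Σ = 5^2 − 5^4 − 5^6 + 5^12 = 244124400.
N = 244124400/12 = 20343700.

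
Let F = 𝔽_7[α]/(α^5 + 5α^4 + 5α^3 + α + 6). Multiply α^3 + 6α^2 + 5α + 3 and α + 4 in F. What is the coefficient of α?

2

Multiply in 𝔽_7[α]: (α^3 + 6α^2 + 5α + 3)·(α + 4) = α^4 + 3α^3 + α^2 + 2α + 5.
Reduced: α^4 + 3α^3 + α^2 + 2α + 5.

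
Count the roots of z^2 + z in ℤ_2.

2

Write h(z) = z^2 + z.
Evaluate at each of the 2 elements of ℤ_2:
h(0) = 0 → root; h(1) = 0 → root.
Roots: {0, 1}.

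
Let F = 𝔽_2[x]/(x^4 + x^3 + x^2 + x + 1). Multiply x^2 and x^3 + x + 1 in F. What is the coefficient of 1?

Multiply in 𝔽_2[x]: (x^2)·(x^3 + x + 1) = x^5 + x^3 + x^2.
Reduce using x^4 ≡ x^3 + x^2 + x + 1 (mod x^4 + x^3 + x^2 + x + 1).
Reduced: x^3 + x^2 + 1.

1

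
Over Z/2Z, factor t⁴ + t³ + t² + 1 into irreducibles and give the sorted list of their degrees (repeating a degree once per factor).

1, 3

Write f(t) = t⁴ + t³ + t² + 1.
Roots in Z/2Z: f(0) = 1; f(1) = 0 → root.
Linear factors from roots: (t + 1).
Complete factorization: f(t) = (t + 1)·(t³ + t + 1).
Factor degrees with multiplicity: 1 + 3 = 4.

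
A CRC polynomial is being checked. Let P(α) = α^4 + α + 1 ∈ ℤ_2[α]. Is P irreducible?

Yes

Check for roots in ℤ_2: P(0) = 1; P(1) = 1.
No roots, so no linear factors.
Monic irreducibles of degree 2 over GF(2): α^2 + α + 1.
None of them divide P (all give nonzero remainder).
No irreducible factor of degree ≤ 2 exists, so P is irreducible over GF(2).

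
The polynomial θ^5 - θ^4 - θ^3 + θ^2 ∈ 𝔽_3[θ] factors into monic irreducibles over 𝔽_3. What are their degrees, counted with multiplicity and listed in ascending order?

1, 1, 1, 1, 1

Write f(θ) = θ^5 - θ^4 - θ^3 + θ^2.
Roots in 𝔽_3: f(0) = 0 → root; f(1) = 0 → root; f(2) = 0 → root.
Linear factors from roots: (θ), (θ - 1), (θ + 1).
Complete factorization: f(θ) = (θ + 1)·(θ)^2·(θ - 1)^2.
Factor degrees with multiplicity: 1 + 1 + 1 + 1 + 1 = 5.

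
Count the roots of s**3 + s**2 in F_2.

Write h(s) = s**3 + s**2.
Evaluate at each of the 2 elements of F_2:
h(0) = 0 → root; h(1) = 0 → root.
Roots: {0, 1}.

2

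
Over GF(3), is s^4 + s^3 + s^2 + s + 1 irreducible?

Write g(s) = s^4 + s^3 + s^2 + s + 1.
Check for roots in GF(3): g(0) = 1; g(1) = 2; g(2) = 1.
No roots, so no linear factors.
Monic irreducibles of degree 2 over GF(3): s^2 + 1, s^2 + s + 2, s^2 + 2s + 2.
None of them divide g (all give nonzero remainder).
No irreducible factor of degree ≤ 2 exists, so g is irreducible over GF(3).

Yes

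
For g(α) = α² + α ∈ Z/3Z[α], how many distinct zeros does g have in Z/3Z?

2

Evaluate at each of the 3 elements of Z/3Z:
g(0) = 0 → root; g(1) = 2; g(2) = 0 → root.
Roots: {0, 2}.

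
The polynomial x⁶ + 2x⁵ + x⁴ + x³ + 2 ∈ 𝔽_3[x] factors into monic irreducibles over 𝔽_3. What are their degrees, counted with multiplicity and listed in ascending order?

3, 3

Write f(x) = x⁶ + 2x⁵ + x⁴ + x³ + 2.
Roots in 𝔽_3: f(0) = 2; f(1) = 1; f(2) = 1.
Complete factorization: f(x) = (x³ + 2x + 1)·(x³ + 2x² + 2x + 2).
Factor degrees with multiplicity: 3 + 3 = 6.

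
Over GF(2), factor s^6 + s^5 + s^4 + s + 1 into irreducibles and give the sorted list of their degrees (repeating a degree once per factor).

6

Write h(s) = s^6 + s^5 + s^4 + s + 1.
Roots in GF(2): h(0) = 1; h(1) = 1.
Complete factorization: h(s) = (s^6 + s^5 + s^4 + s + 1).
Factor degrees with multiplicity: 6 = 6.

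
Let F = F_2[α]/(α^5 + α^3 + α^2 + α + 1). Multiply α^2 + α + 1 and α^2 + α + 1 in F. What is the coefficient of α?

Multiply in F_2[α]: (α^2 + α + 1)·(α^2 + α + 1) = α^4 + α^2 + 1.
Reduced: α^4 + α^2 + 1.

0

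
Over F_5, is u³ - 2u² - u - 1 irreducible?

Write h(u) = u³ - 2u² - u - 1.
Check for roots in F_5: h(0) = 4; h(1) = 2; h(2) = 2; h(3) = 0 → root; h(4) = 2.
h(3) = 0, so (u − 3) divides h(u); h is reducible.

No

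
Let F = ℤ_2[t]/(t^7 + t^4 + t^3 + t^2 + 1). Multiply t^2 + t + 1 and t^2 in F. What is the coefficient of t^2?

1

Multiply in ℤ_2[t]: (t^2 + t + 1)·(t^2) = t^4 + t^3 + t^2.
Reduced: t^4 + t^3 + t^2.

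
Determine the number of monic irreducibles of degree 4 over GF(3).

18

By the necklace-counting formula, N_3(4) = (1/4) Σ_{d|4} μ(4/d)·3^d.
Divisors of 4: 1, 2, 4; μ(4/d) for each: 0, -1, 1.
Σ = − 3^2 + 3^4 = 72.
N = 72/4 = 18.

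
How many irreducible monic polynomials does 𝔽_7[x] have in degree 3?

Gauss's count: N_{7}(3) = (1/3) Σ_{d|3} μ(3/d)·7^d.
Divisors of 3: 1, 3; μ(3/d) for each: -1, 1.
Σ = − 7^1 + 7^3 = 336.
N = 336/3 = 112.

112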